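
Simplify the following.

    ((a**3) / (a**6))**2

Inside the bracket: (a**-3)
Raise to the power 2: (a**-6)

a**(-6)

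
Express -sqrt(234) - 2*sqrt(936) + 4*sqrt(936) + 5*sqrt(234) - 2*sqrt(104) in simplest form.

20*sqrt(26)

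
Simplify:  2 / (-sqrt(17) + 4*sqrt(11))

(2*sqrt(17) + 8*sqrt(11))/159

Multiply numerator and denominator by sqrt(17) + 4*sqrt(11).
Denominator becomes 159; numerator becomes 2*sqrt(17) + 8*sqrt(11).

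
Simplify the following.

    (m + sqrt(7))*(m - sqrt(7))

m^2 - 7

(m)^2 - (sqrt(7))^2 = m^2 - 7.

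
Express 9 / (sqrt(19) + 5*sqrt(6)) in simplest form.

Multiply numerator and denominator by -sqrt(19) + 5*sqrt(6).
Denominator becomes 131; numerator becomes -9*sqrt(19) + 45*sqrt(6).

(-9*sqrt(19) + 45*sqrt(6))/131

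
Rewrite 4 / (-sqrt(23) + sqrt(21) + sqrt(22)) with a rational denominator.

Group as (sqrt(21) + sqrt(22)) - sqrt(23); multiply by (sqrt(21) + sqrt(22)) + sqrt(23), then rationalise the remaining surd.

(-10*sqrt(23) + 11*sqrt(22) + 12*sqrt(21) + sqrt(10626))/181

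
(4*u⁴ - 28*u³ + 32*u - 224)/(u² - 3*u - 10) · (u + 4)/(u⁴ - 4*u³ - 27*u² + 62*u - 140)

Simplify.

(4*u + 16)/(u² - 25)

Factor: 4*u⁴ - 28*u³ + 32*u - 224 = 4·(u + 2)·(u - 7)·(u² - 2*u + 4);  u² - 3*u - 10 = (u - 5)·(u + 2);  u⁴ - 4*u³ - 27*u² + 62*u - 140 = (u + 5)·(u² - 2*u + 4)·(u - 7)
Cancel the common factors (u² - 2*u + 4), (u - 7), (u + 2).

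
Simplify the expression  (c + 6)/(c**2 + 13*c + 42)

Factor: c**2 + 13*c + 42 = (c + 7)*(c + 6)
Cancel the common factor (c + 6).

1/(c + 7)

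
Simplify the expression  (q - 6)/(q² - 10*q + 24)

Factor: q² - 10*q + 24 = (q - 6)·(q - 4)
Cancel the common factor (q - 6).

1/(q - 4)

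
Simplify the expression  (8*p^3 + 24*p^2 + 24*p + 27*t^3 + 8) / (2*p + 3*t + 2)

4*p^2 - 6*p*t + 8*p + 9*t^2 - 6*t + 4

Factor as (a+b)(a^2-ab+b^2) with a=(3*t), b=(2*p + 2).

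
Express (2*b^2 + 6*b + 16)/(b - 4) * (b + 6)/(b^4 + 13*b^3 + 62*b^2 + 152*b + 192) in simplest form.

Factor: 2*b^2 + 6*b + 16 = 2*(b^2 + 3*b + 8);  b^4 + 13*b^3 + 62*b^2 + 152*b + 192 = (b + 4)*(b + 6)*(b^2 + 3*b + 8)
Cancel the common factors (b^2 + 3*b + 8), (b + 6).

2/(b^2 - 16)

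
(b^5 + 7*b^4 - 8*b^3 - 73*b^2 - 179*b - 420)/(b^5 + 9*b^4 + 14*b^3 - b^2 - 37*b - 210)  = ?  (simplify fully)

(b - 4)/(b - 2)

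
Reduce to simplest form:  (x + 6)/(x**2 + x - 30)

1/(x - 5)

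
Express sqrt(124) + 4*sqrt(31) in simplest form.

6*sqrt(31)

sqrt(124) = 2*sqrt(31); 4*sqrt(31) = 4*sqrt(31)
Combine: (2 + 4)·sqrt(31) = 6*sqrt(31)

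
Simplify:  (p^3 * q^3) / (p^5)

q^3/p^2

Quotient: (p^-2) * q^3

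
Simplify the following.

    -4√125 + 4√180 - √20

4√125 = 20*√5; 4√180 = 24*√5; √20 = 2*√5
Combine: (-20 + 24 - 2)·√5 = 2*√5

2*√5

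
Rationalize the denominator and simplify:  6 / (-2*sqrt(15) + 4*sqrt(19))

Multiply numerator and denominator by 2*sqrt(15) + 4*sqrt(19).
Denominator becomes 244; numerator becomes 12*sqrt(15) + 24*sqrt(19).

(3*sqrt(15) + 6*sqrt(19))/61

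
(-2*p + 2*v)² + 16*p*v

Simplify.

Expanding gives 4*p² + 8*p*v + 4*v², a perfect square.

4*(p + v)²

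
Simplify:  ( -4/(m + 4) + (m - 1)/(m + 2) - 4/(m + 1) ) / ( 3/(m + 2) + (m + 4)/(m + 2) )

(m^3 - 4*m^2 - 37*m - 44)/(m^3 + 12*m^2 + 39*m + 28)

Numerator: -4/(m + 4) + (m - 1)/(m + 2) - 4/(m + 1) = (m^3 - 4*m^2 - 37*m - 44)/(m^3 + 7*m^2 + 14*m + 8)
Denominator: 3/(m + 2) + (m + 4)/(m + 2) = (m + 7)/(m + 2)
Divide: ((m^3 - 4*m^2 - 37*m - 44)/(m^3 + 7*m^2 + 14*m + 8)) · ((m + 2)/(m + 7)) = (m^3 - 4*m^2 - 37*m - 44)/(m^3 + 12*m^2 + 39*m + 28)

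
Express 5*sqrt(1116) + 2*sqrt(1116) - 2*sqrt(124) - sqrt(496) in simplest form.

34*sqrt(31)

5*sqrt(1116) = 30*sqrt(31); 2*sqrt(1116) = 12*sqrt(31); 2*sqrt(124) = 4*sqrt(31); sqrt(496) = 4*sqrt(31)
Combine: (30 + 12 - 4 - 4)·sqrt(31) = 34*sqrt(31)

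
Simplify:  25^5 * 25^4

25^5 = 5^10; 25^4 = 5^8
Combine exponents: 5^18

5^18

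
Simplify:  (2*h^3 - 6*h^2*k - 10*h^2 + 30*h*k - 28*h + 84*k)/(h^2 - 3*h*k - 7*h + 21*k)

Factor: 2*h^3 - 6*h^2*k - 10*h^2 + 30*h*k - 28*h + 84*k = 2*(h - 3*k)*(h + 2)*(h - 7);  h^2 - 3*h*k - 7*h + 21*k = (h - 3*k)*(h - 7)
Cancel the common factors (h - 3*k), (h - 7).

2*h + 4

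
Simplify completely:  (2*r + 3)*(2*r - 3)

(2*r)^2 - (3)^2 = 4*r^2 - 9.

4*r^2 - 9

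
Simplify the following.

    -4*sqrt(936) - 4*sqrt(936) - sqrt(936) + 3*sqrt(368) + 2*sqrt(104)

-50*sqrt(26) + 12*sqrt(23)

4*sqrt(936) = 24*sqrt(26); 4*sqrt(936) = 24*sqrt(26); sqrt(936) = 6*sqrt(26); 3*sqrt(368) = 12*sqrt(23); 2*sqrt(104) = 4*sqrt(26)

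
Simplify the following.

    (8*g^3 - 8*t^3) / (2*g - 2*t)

Factor as (a-b)(a^2+ab+b^2) with a=(2*g), b=(2*t).

4*g^2 + 4*g*t + 4*t^2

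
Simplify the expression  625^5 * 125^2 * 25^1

5^28

625^5 = 5^20; 125^2 = 5^6; 25^1 = 5^2
Combine exponents: 5^28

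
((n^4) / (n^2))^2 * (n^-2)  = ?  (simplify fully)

Inside the bracket: n^2
Raise to the power 2: n^4
Multiply by (n^-2): add exponents.

n^2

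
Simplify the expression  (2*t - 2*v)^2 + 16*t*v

4*(t + v)^2

Expanding gives 4*t^2 + 8*t*v + 4*v^2, a perfect square.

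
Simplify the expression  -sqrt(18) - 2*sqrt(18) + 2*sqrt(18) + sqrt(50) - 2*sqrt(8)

-2*sqrt(2)

sqrt(18) = 3*sqrt(2); 2*sqrt(18) = 6*sqrt(2); 2*sqrt(18) = 6*sqrt(2); sqrt(50) = 5*sqrt(2); 2*sqrt(8) = 4*sqrt(2)
Combine: (-3 - 6 + 6 + 5 - 4)·sqrt(2) = -2*sqrt(2)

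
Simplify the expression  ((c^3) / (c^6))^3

Inside the bracket: (c^-3)
Raise to the power 3: (c^-9)

c^(-9)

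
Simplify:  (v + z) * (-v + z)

-v^2 + z^2

(z+v)(z-v) = -v^2 + z^2.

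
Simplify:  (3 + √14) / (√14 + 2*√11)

Multiply numerator and denominator by -2*√11 + √14.
Denominator becomes -30; numerator becomes -2*√154 - 6*√11 + 3*√14 + 14.

(-14 - 3*√14 + 6*√11 + 2*√154)/30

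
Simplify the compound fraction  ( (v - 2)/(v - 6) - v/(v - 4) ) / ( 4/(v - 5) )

(2*v - 10)/(v**2 - 10*v + 24)

Numerator: (v - 2)/(v - 6) - v/(v - 4) = 8/(v**2 - 10*v + 24)
Denominator: 4/(v - 5) = 4/(v - 5)
Divide: (8/(v**2 - 10*v + 24)) · (v/4 - 5/4) = (2*v - 10)/(v**2 - 10*v + 24)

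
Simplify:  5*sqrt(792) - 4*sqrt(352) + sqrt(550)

19*sqrt(22)

5*sqrt(792) = 30*sqrt(22); 4*sqrt(352) = 16*sqrt(22); sqrt(550) = 5*sqrt(22)
Combine: (30 - 16 + 5)·sqrt(22) = 19*sqrt(22)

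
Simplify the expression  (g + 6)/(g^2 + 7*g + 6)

1/(g + 1)

Factor: g^2 + 7*g + 6 = (g + 1)*(g + 6)
Cancel the common factor (g + 6).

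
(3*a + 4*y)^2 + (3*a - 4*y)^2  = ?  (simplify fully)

18*a^2 + 32*y^2

Binomially expand both and collect terms in (3*a), (4*y).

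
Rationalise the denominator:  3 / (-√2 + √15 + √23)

(-18*√2 - 3*√23 + 5*√15 + √690)/14

Group as (√15 + √23) - √2; multiply by (√15 + √23) + √2, then rationalise the remaining surd.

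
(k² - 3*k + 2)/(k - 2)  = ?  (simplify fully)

k - 1

Factor: k² - 3*k + 2 = (k - 1)·(k - 2)
Cancel the common factor (k - 2).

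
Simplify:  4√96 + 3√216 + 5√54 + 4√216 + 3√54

4√96 = 16*√6; 3√216 = 18*√6; 5√54 = 15*√6; 4√216 = 24*√6; 3√54 = 9*√6
Combine: (16 + 18 + 15 + 24 + 9)·√6 = 82*√6

82*√6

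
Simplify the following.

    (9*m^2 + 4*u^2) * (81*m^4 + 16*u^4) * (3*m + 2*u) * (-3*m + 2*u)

-6561*m^8 + 256*u^8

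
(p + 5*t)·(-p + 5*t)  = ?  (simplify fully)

Product of conjugates: (P+Q)(P-Q) = P^2 - Q^2.

-p² + 25*t²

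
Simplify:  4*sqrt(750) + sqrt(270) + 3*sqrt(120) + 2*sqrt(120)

33*sqrt(30)

4*sqrt(750) = 20*sqrt(30); sqrt(270) = 3*sqrt(30); 3*sqrt(120) = 6*sqrt(30); 2*sqrt(120) = 4*sqrt(30)
Combine: (20 + 3 + 6 + 4)·sqrt(30) = 33*sqrt(30)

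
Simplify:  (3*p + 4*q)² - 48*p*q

(3*p - 4*q)²

After expansion: 9*p² - 24*p*q + 16*q² — a perfect-square trinomial.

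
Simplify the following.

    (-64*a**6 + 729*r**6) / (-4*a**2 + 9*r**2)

Difference of sixth powers: factor out (-4*a**2 + 9*r**2).

16*a**4 + 36*a**2*r**2 + 81*r**4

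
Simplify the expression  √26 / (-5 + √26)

5*√26 + 26

Multiply numerator and denominator by -√26 - 5.
Denominator becomes -1; numerator becomes -26 - 5*√26.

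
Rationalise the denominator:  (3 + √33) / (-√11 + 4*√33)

(3*√11 + 11*√3 + 12*√33 + 132)/517

Multiply numerator and denominator by √11 + 4*√33.
Denominator becomes 517; numerator becomes 3*√11 + 11*√3 + 12*√33 + 132.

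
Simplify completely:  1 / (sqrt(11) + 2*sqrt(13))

Multiply numerator and denominator by -sqrt(11) + 2*sqrt(13).
Denominator becomes 41; numerator becomes -sqrt(11) + 2*sqrt(13).

(-sqrt(11) + 2*sqrt(13))/41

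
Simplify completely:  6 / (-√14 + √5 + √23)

(-7*√14 - 2*√23 + 16*√5 + √1610)/22

Group as (√5 + √23) - √14; multiply by (√5 + √23) + √14, then rationalise the remaining surd.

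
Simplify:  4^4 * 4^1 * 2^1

2^11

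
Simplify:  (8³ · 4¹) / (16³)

2^(-1)

8³ = 2^9; 4¹ = 2^2; 16³ = 2^12
Combine exponents: 2^(-1)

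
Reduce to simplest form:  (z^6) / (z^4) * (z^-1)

Quotient: z^2
Multiply by (z^-1): add exponents.

z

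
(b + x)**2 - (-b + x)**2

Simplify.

Write as f(x,b) - f(x,-b) and expand.

4*b*x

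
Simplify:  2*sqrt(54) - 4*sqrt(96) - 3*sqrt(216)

-28*sqrt(6)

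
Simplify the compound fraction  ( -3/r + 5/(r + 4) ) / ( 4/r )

Numerator: -3/r + 5/(r + 4) = (2*r - 12)/(r² + 4*r)
Denominator: 4/r = 4/r
Divide: ((2*r - 12)/(r² + 4*r)) · (r/4) = (r - 6)/(2*r + 8)

(r - 6)/(2*r + 8)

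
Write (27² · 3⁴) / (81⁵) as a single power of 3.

27² = 3^6; 3⁴ = 3^4; 81⁵ = 3^20
Combine exponents: 3^(-10)

3^(-10)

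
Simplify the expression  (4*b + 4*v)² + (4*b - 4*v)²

Write as f((4*b),(4*v)) + f((4*b),-(4*v)) and expand.

32*b² + 32*v²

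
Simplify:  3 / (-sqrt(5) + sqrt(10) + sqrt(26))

(-93*sqrt(5) - 33*sqrt(26) + 63*sqrt(10) + 60*sqrt(13))/79

Group as (sqrt(10) + sqrt(26)) - sqrt(5); multiply by (sqrt(10) + sqrt(26)) + sqrt(5), then rationalise the remaining surd.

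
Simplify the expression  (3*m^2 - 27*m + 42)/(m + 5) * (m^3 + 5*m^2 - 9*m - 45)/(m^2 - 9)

3*m^2 - 27*m + 42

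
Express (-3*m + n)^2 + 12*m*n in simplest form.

Expanding gives 9*m^2 + 6*m*n + n^2, a perfect square.

(3*m + n)^2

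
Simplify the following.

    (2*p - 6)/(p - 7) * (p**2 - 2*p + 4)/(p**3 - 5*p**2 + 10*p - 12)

2/(p - 7)

Factor: 2*p - 6 = 2*(p - 3);  p**3 - 5*p**2 + 10*p - 12 = (p - 3)*(p**2 - 2*p + 4)
Cancel the common factors (p**2 - 2*p + 4), (p - 3).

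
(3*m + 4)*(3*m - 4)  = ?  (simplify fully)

(3*m)^2 - (4)^2 = 9*m^2 - 16.

9*m^2 - 16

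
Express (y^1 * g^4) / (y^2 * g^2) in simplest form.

g^2/y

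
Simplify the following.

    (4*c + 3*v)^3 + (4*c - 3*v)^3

Binomially expand both and collect terms in (4*c), (3*v).

128*c^3 + 216*c*v^2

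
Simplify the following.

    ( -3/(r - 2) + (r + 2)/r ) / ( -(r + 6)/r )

(-r² + 3*r + 4)/(r² + 4*r - 12)

Numerator: -3/(r - 2) + (r + 2)/r = (r² - 3*r - 4)/(r² - 2*r)
Denominator: -(r + 6)/r = (-r - 6)/r
Divide: ((r² - 3*r - 4)/(r² - 2*r)) · (r/(-r - 6)) = (-r² + 3*r + 4)/(r² + 4*r - 12)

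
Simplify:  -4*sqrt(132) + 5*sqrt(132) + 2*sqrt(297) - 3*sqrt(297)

-sqrt(33)

4*sqrt(132) = 8*sqrt(33); 5*sqrt(132) = 10*sqrt(33); 2*sqrt(297) = 6*sqrt(33); 3*sqrt(297) = 9*sqrt(33)
Combine: (-8 + 10 + 6 - 9)·sqrt(33) = -sqrt(33)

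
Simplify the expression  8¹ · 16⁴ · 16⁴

8¹ = 2^3; 16⁴ = 2^16; 16⁴ = 2^16
Combine exponents: 2^35

2^35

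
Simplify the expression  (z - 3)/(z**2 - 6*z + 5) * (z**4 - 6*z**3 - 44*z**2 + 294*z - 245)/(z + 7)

Factor: z**2 - 6*z + 5 = (z - 1)*(z - 5);  z**4 - 6*z**3 - 44*z**2 + 294*z - 245 = (z - 7)*(z - 5)*(z + 7)*(z - 1)
Cancel the common factors (z + 7), (z - 1), (z - 5).

z**2 - 10*z + 21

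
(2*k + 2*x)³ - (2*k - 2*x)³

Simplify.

16*x*(3*k² + x²)

Binomially expand both and collect terms in (2*k), (2*x).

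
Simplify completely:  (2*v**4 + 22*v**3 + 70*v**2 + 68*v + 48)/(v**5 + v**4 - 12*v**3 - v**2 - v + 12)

Factor: 2*v**4 + 22*v**3 + 70*v**2 + 68*v + 48 = 2*(v + 6)*(v + 4)*(v**2 + v + 1);  v**5 + v**4 - 12*v**3 - v**2 - v + 12 = (v - 1)*(v - 3)*(v + 4)*(v**2 + v + 1)
Cancel the common factors (v**2 + v + 1), (v + 4).

(2*v + 12)/(v**2 - 4*v + 3)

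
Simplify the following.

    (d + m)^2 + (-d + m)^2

Only the even-power cross terms survive.

2*d^2 + 2*m^2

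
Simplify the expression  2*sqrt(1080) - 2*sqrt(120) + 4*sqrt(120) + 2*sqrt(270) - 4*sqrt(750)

2*sqrt(30)

2*sqrt(1080) = 12*sqrt(30); 2*sqrt(120) = 4*sqrt(30); 4*sqrt(120) = 8*sqrt(30); 2*sqrt(270) = 6*sqrt(30); 4*sqrt(750) = 20*sqrt(30)
Combine: (12 - 4 + 8 + 6 - 20)·sqrt(30) = 2*sqrt(30)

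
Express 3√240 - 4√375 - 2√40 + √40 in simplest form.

-8*√15 - 2*√10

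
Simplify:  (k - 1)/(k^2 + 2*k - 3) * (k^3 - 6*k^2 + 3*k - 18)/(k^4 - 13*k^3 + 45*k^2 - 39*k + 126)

Factor: k^2 + 2*k - 3 = (k - 1)*(k + 3);  k^3 - 6*k^2 + 3*k - 18 = (k - 6)*(k^2 + 3);  k^4 - 13*k^3 + 45*k^2 - 39*k + 126 = (k - 7)*(k - 6)*(k^2 + 3)
Cancel the common factors (k^2 + 3), (k - 1), (k - 6).

1/(k^2 - 4*k - 21)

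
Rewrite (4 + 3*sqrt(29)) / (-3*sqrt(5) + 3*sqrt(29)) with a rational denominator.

Multiply numerator and denominator by 3*sqrt(5) + 3*sqrt(29).
Denominator becomes 216; numerator becomes 12*sqrt(5) + 12*sqrt(29) + 9*sqrt(145) + 261.

(4*sqrt(5) + 4*sqrt(29) + 3*sqrt(145) + 87)/72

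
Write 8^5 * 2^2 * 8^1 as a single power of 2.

2^20

8^5 = 2^15; 2^2 = 2^2; 8^1 = 2^3
Combine exponents: 2^20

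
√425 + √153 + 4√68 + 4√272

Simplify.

√425 = 5*√17; √153 = 3*√17; 4√68 = 8*√17; 4√272 = 16*√17
Combine: (5 + 3 + 8 + 16)·√17 = 32*√17

32*√17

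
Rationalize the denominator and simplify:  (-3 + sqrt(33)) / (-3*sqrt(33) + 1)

(-12 + sqrt(33))/37

Multiply numerator and denominator by 1 + 3*sqrt(33).
Denominator becomes -296; numerator becomes -8*sqrt(33) + 96.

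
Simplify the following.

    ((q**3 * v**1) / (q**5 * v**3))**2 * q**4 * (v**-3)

Inside the bracket: (q**-2) * (v**-2)
Raise to the power 2: (q**-4) * (v**-4)
Multiply by q**4 * (v**-3): add exponents.

v**(-7)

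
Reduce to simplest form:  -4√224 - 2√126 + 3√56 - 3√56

-22*√14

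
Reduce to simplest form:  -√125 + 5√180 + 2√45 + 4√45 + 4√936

43*√5 + 24*√26

√125 = 5*√5; 5√180 = 30*√5; 2√45 = 6*√5; 4√45 = 12*√5; 4√936 = 24*√26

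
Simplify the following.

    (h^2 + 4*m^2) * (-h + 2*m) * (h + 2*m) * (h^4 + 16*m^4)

((2*m)+h)((2*m)-h) = -h^2 + 4*m^2; continue pairing.

-h^8 + 256*m^8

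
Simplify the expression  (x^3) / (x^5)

Quotient: (x^-2)

x^(-2)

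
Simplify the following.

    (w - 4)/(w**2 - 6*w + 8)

Factor: w**2 - 6*w + 8 = (w - 2)*(w - 4)
Cancel the common factor (w - 4).

1/(w - 2)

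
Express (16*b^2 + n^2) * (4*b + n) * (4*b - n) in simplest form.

256*b^4 - n^4

Telescope via difference of squares: ((4*b)+n)((4*b)-n) = 16*b^2 - n^2, then repeat with the next factor.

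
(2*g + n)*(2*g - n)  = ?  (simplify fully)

(2*g)^2 - (n)^2 = 4*g^2 - n^2.

4*g^2 - n^2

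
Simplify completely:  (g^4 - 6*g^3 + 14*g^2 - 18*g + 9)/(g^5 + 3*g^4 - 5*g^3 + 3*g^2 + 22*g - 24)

Factor: g^4 - 6*g^3 + 14*g^2 - 18*g + 9 = (g - 1)*(g - 3)*(g^2 - 2*g + 3);  g^5 + 3*g^4 - 5*g^3 + 3*g^2 + 22*g - 24 = (g - 1)*(g^2 - 2*g + 3)*(g + 2)*(g + 4)
Cancel the common factors (g^2 - 2*g + 3), (g - 1).

(g - 3)/(g^2 + 6*g + 8)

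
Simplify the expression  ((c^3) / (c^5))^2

c^(-4)

Inside the bracket: (c^-2)
Raise to the power 2: (c^-4)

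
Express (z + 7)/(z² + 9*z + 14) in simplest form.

1/(z + 2)

Factor: z² + 9*z + 14 = (z + 7)·(z + 2)
Cancel the common factor (z + 7).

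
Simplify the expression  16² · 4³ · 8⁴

16² = 2^8; 4³ = 2^6; 8⁴ = 2^12
Combine exponents: 2^26

2^26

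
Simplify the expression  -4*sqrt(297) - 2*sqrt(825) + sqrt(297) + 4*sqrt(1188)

5*sqrt(33)

4*sqrt(297) = 12*sqrt(33); 2*sqrt(825) = 10*sqrt(33); sqrt(297) = 3*sqrt(33); 4*sqrt(1188) = 24*sqrt(33)
Combine: (-12 - 10 + 3 + 24)·sqrt(33) = 5*sqrt(33)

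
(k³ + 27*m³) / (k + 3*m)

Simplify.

k² - 3*k*m + 9*m²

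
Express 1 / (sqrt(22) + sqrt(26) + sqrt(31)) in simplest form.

(-4*sqrt(4433) + 17*sqrt(31) + 27*sqrt(26) + 35*sqrt(22))/1999

Group as (sqrt(22) + sqrt(31)) + sqrt(26); multiply by (sqrt(22) + sqrt(31)) - sqrt(26), then rationalise the remaining surd.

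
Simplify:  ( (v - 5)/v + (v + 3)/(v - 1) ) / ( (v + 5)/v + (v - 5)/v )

Numerator: (v - 5)/v + (v + 3)/(v - 1) = (2*v^2 - 3*v + 5)/(v^2 - v)
Denominator: (v + 5)/v + (v - 5)/v = 2
Divide: ((2*v^2 - 3*v + 5)/(v^2 - v)) · (1/2) = (2*v^2 - 3*v + 5)/(2*v^2 - 2*v)

(2*v^2 - 3*v + 5)/(2*v^2 - 2*v)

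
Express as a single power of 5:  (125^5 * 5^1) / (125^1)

125^5 = 5^15; 5^1 = 5^1; 125^1 = 5^3
Combine exponents: 5^13

5^13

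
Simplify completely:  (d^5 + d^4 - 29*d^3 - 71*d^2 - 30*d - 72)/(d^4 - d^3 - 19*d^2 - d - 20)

Factor: d^5 + d^4 - 29*d^3 - 71*d^2 - 30*d - 72 = (d + 4)*(d - 6)*(d^2 + 1)*(d + 3);  d^4 - d^3 - 19*d^2 - d - 20 = (d^2 + 1)*(d - 5)*(d + 4)
Cancel the common factors (d^2 + 1), (d + 4).

(d^2 - 3*d - 18)/(d - 5)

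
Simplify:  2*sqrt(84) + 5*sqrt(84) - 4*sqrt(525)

2*sqrt(84) = 4*sqrt(21); 5*sqrt(84) = 10*sqrt(21); 4*sqrt(525) = 20*sqrt(21)
Combine: (4 + 10 - 20)·sqrt(21) = -6*sqrt(21)

-6*sqrt(21)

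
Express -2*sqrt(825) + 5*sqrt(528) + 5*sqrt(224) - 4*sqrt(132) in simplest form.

2*sqrt(33) + 20*sqrt(14)

2*sqrt(825) = 10*sqrt(33); 5*sqrt(528) = 20*sqrt(33); 5*sqrt(224) = 20*sqrt(14); 4*sqrt(132) = 8*sqrt(33)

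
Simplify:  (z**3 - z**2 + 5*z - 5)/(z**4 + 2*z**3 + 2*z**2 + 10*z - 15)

Factor: z**3 - z**2 + 5*z - 5 = (z**2 + 5)*(z - 1);  z**4 + 2*z**3 + 2*z**2 + 10*z - 15 = (z**2 + 5)*(z + 3)*(z - 1)
Cancel the common factors (z**2 + 5), (z - 1).

1/(z + 3)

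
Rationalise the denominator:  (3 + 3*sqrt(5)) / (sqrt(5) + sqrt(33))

(-15 - 3*sqrt(5) + 3*sqrt(33) + 3*sqrt(165))/28

Multiply numerator and denominator by -sqrt(33) + sqrt(5).
Denominator becomes -28; numerator becomes -3*sqrt(165) - 3*sqrt(33) + 3*sqrt(5) + 15.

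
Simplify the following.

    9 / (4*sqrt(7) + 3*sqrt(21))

Multiply numerator and denominator by -4*sqrt(7) + 3*sqrt(21).
Denominator becomes 77; numerator becomes -36*sqrt(7) + 27*sqrt(21).

(-36*sqrt(7) + 27*sqrt(21))/77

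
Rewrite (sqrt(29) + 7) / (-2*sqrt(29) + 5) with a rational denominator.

Multiply numerator and denominator by 5 + 2*sqrt(29).
Denominator becomes -91; numerator becomes 93 + 19*sqrt(29).

(-19*sqrt(29) - 93)/91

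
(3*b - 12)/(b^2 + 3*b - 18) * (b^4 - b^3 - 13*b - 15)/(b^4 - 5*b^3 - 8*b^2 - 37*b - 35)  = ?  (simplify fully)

Factor: 3*b - 12 = 3*(b - 4);  b^2 + 3*b - 18 = (b + 6)*(b - 3);  b^4 - b^3 - 13*b - 15 = (b - 3)*(b + 1)*(b^2 + b + 5);  b^4 - 5*b^3 - 8*b^2 - 37*b - 35 = (b - 7)*(b + 1)*(b^2 + b + 5)
Cancel the common factors (b^2 + b + 5), (b - 3), (b + 1).

(3*b - 12)/(b^2 - b - 42)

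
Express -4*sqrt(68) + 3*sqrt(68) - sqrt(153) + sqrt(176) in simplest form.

4*sqrt(68) = 8*sqrt(17); 3*sqrt(68) = 6*sqrt(17); sqrt(153) = 3*sqrt(17); sqrt(176) = 4*sqrt(11)

-5*sqrt(17) + 4*sqrt(11)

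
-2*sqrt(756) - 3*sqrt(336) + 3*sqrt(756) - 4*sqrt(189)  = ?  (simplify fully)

2*sqrt(756) = 12*sqrt(21); 3*sqrt(336) = 12*sqrt(21); 3*sqrt(756) = 18*sqrt(21); 4*sqrt(189) = 12*sqrt(21)
Combine: (-12 - 12 + 18 - 12)·sqrt(21) = -18*sqrt(21)

-18*sqrt(21)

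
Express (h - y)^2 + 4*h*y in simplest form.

(h + y)^2

Expanding gives h^2 + 2*h*y + y^2, a perfect square.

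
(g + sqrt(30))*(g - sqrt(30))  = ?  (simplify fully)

g^2 - 30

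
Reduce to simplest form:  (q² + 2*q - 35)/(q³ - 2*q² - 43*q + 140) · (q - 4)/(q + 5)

Factor: q² + 2*q - 35 = (q - 5)·(q + 7);  q³ - 2*q² - 43*q + 140 = (q + 7)·(q - 5)·(q - 4)
Cancel the common factors (q + 7), (q - 5), (q - 4).

1/(q + 5)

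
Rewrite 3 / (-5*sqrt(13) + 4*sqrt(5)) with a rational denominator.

(-15*sqrt(13) - 12*sqrt(5))/245

Multiply numerator and denominator by 4*sqrt(5) + 5*sqrt(13).
Denominator becomes -245; numerator becomes 12*sqrt(5) + 15*sqrt(13).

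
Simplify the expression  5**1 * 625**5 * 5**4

5**25

5**1 = 5**1; 625**5 = 5**20; 5**4 = 5**4
Combine exponents: 5**25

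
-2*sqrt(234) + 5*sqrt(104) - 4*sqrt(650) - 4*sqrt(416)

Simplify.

2*sqrt(234) = 6*sqrt(26); 5*sqrt(104) = 10*sqrt(26); 4*sqrt(650) = 20*sqrt(26); 4*sqrt(416) = 16*sqrt(26)
Combine: (-6 + 10 - 20 - 16)·sqrt(26) = -32*sqrt(26)

-32*sqrt(26)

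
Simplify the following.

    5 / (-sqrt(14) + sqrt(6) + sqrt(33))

Group as (sqrt(6) + sqrt(33)) - sqrt(14); multiply by (sqrt(6) + sqrt(33)) + sqrt(14), then rationalise the remaining surd.

(-125*sqrt(14) - 65*sqrt(33) + 205*sqrt(6) + 60*sqrt(77))/167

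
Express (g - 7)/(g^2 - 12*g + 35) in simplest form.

1/(g - 5)

Factor: g^2 - 12*g + 35 = (g - 5)*(g - 7)
Cancel the common factor (g - 7).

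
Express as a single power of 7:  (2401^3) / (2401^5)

7^(-8)

2401^3 = 7^12; 2401^5 = 7^20
Combine exponents: 7^(-8)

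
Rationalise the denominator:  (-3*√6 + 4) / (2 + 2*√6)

Multiply numerator and denominator by -2*√6 + 2.
Denominator becomes -20; numerator becomes -14*√6 + 44.

(-22 + 7*√6)/10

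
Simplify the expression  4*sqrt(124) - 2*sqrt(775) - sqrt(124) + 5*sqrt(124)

6*sqrt(31)

4*sqrt(124) = 8*sqrt(31); 2*sqrt(775) = 10*sqrt(31); sqrt(124) = 2*sqrt(31); 5*sqrt(124) = 10*sqrt(31)
Combine: (8 - 10 - 2 + 10)·sqrt(31) = 6*sqrt(31)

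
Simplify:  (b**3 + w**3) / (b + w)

b**2 - b*w + w**2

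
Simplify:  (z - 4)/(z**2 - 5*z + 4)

1/(z - 1)

Factor: z**2 - 5*z + 4 = (z - 1)*(z - 4)
Cancel the common factor (z - 4).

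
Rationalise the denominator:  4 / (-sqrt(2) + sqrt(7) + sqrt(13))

(-9*sqrt(2) - 2*sqrt(13) + 4*sqrt(7) + sqrt(182))/5

Group as (sqrt(7) + sqrt(13)) - sqrt(2); multiply by (sqrt(7) + sqrt(13)) + sqrt(2), then rationalise the remaining surd.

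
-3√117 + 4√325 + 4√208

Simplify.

27*√13

3√117 = 9*√13; 4√325 = 20*√13; 4√208 = 16*√13
Combine: (-9 + 20 + 16)·√13 = 27*√13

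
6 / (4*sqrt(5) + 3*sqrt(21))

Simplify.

(-24*sqrt(5) + 18*sqrt(21))/109

Multiply numerator and denominator by -3*sqrt(21) + 4*sqrt(5).
Denominator becomes -109; numerator becomes -18*sqrt(21) + 24*sqrt(5).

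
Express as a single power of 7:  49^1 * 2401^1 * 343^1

49^1 = 7^2; 2401^1 = 7^4; 343^1 = 7^3
Combine exponents: 7^9

7^9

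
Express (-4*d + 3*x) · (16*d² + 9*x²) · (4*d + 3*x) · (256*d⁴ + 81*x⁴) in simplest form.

-65536*d⁸ + 6561*x⁸

Telescope via difference of squares: ((3*x)+(4*d))((3*x)-(4*d)) = -16*d² + 9*x², then repeat with the next factor.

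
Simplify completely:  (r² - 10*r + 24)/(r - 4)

r - 6

Factor: r² - 10*r + 24 = (r - 4)·(r - 6)
Cancel the common factor (r - 4).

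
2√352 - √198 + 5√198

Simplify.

2√352 = 8*√22; √198 = 3*√22; 5√198 = 15*√22
Combine: (8 - 3 + 15)·√22 = 20*√22

20*√22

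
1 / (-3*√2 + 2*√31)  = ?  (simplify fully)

Multiply numerator and denominator by 3*√2 + 2*√31.
Denominator becomes 106; numerator becomes 3*√2 + 2*√31.

(3*√2 + 2*√31)/106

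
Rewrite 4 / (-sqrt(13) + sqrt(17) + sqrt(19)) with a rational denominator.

(-92*sqrt(13) + 44*sqrt(19) + 60*sqrt(17) + 8*sqrt(4199))/763

Group as (sqrt(17) + sqrt(19)) - sqrt(13); multiply by (sqrt(17) + sqrt(19)) + sqrt(13), then rationalise the remaining surd.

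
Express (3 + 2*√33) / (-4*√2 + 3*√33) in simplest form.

(12*√2 + 9*√33 + 8*√66 + 198)/265

Multiply numerator and denominator by 4*√2 + 3*√33.
Denominator becomes 265; numerator becomes 12*√2 + 9*√33 + 8*√66 + 198.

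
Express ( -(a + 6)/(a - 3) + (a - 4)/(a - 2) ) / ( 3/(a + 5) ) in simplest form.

(-11*a² - 31*a + 120)/(3*a² - 15*a + 18)

Numerator: -(a + 6)/(a - 3) + (a - 4)/(a - 2) = (-11*a + 24)/(a² - 5*a + 6)
Denominator: 3/(a + 5) = 3/(a + 5)
Divide: ((-11*a + 24)/(a² - 5*a + 6)) · (a/3 + 5/3) = (-11*a² - 31*a + 120)/(3*a² - 15*a + 18)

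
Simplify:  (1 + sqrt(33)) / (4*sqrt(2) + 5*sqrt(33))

Multiply numerator and denominator by -4*sqrt(2) + 5*sqrt(33).
Denominator becomes 793; numerator becomes -4*sqrt(66) - 4*sqrt(2) + 5*sqrt(33) + 165.

(-4*sqrt(66) - 4*sqrt(2) + 5*sqrt(33) + 165)/793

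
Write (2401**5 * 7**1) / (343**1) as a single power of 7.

7**18

2401**5 = 7**20; 7**1 = 7**1; 343**1 = 7**3
Combine exponents: 7**18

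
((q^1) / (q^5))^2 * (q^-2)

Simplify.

q^(-10)

Inside the bracket: (q^-4)
Raise to the power 2: (q^-8)
Multiply by (q^-2): add exponents.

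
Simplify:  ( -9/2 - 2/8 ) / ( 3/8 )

-38/3

Numerator: -9/2 - 2/8 = -19/4
Denominator: 3/8 = 3/8
Divide: (-19/4) · (8/3) = -38/3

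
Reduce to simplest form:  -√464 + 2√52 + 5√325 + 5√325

-4*√29 + 54*√13

√464 = 4*√29; 2√52 = 4*√13; 5√325 = 25*√13; 5√325 = 25*√13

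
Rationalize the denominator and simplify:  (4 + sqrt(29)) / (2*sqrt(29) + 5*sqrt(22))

(-58 - 8*sqrt(29) + 20*sqrt(22) + 5*sqrt(638))/434

Multiply numerator and denominator by -5*sqrt(22) + 2*sqrt(29).
Denominator becomes -434; numerator becomes -5*sqrt(638) - 20*sqrt(22) + 8*sqrt(29) + 58.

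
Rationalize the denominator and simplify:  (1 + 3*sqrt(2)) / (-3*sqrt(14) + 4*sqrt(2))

Multiply numerator and denominator by 4*sqrt(2) + 3*sqrt(14).
Denominator becomes -94; numerator becomes 4*sqrt(2) + 3*sqrt(14) + 24 + 18*sqrt(7).

(-18*sqrt(7) - 24 - 3*sqrt(14) - 4*sqrt(2))/94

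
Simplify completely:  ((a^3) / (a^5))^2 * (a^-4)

Inside the bracket: (a^-2)
Raise to the power 2: (a^-4)
Multiply by (a^-4): add exponents.

a^(-8)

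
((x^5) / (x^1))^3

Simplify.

x^12

Inside the bracket: x^4
Raise to the power 3: x^12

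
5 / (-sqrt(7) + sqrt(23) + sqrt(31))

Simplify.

(-235*sqrt(7) - 5*sqrt(31) + 75*sqrt(23) + 10*sqrt(4991))/643

Group as (sqrt(23) + sqrt(31)) - sqrt(7); multiply by (sqrt(23) + sqrt(31)) + sqrt(7), then rationalise the remaining surd.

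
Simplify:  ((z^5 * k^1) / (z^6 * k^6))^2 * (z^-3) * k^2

Inside the bracket: (z^-1) * (k^-5)
Raise to the power 2: (z^-2) * (k^-10)
Multiply by (z^-3) * k^2: add exponents.

1/(k^8*z^5)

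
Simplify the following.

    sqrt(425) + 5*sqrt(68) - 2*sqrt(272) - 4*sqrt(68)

sqrt(425) = 5*sqrt(17); 5*sqrt(68) = 10*sqrt(17); 2*sqrt(272) = 8*sqrt(17); 4*sqrt(68) = 8*sqrt(17)
Combine: (5 + 10 - 8 - 8)·sqrt(17) = -sqrt(17)

-sqrt(17)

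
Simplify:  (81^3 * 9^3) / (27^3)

81^3 = 3^12; 9^3 = 3^6; 27^3 = 3^9
Combine exponents: 3^9

3^9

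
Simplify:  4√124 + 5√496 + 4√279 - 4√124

32*√31

4√124 = 8*√31; 5√496 = 20*√31; 4√279 = 12*√31; 4√124 = 8*√31
Combine: (8 + 20 + 12 - 8)·√31 = 32*√31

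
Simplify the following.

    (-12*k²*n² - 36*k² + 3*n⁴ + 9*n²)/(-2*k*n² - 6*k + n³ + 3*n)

6*k + 3*n

Factor: -12*k²*n² - 36*k² + 3*n⁴ + 9*n² = 3·(2*k + n)·(-2*k + n)·(n² + 3);  -2*k*n² - 6*k + n³ + 3*n = (n² + 3)·(-2*k + n)
Cancel the common factors (n² + 3), (-2*k + n).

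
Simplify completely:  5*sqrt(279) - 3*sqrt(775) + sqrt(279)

5*sqrt(279) = 15*sqrt(31); 3*sqrt(775) = 15*sqrt(31); sqrt(279) = 3*sqrt(31)
Combine: (15 - 15 + 3)·sqrt(31) = 3*sqrt(31)

3*sqrt(31)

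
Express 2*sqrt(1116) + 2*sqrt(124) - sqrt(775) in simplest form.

11*sqrt(31)

2*sqrt(1116) = 12*sqrt(31); 2*sqrt(124) = 4*sqrt(31); sqrt(775) = 5*sqrt(31)
Combine: (12 + 4 - 5)·sqrt(31) = 11*sqrt(31)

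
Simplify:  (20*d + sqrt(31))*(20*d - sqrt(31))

Difference of squares with P = 20*d, Q = sqrt(31).

400*d**2 - 31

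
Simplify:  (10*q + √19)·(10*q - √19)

Product of conjugates: (P+Q)(P-Q) = P^2 - Q^2.

100*q² - 19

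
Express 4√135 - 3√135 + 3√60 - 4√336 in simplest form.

-16*√21 + 9*√15

4√135 = 12*√15; 3√135 = 9*√15; 3√60 = 6*√15; 4√336 = 16*√21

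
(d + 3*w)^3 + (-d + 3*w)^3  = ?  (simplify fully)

Only the even-power cross terms survive.

18*w*(d^2 + 3*w^2)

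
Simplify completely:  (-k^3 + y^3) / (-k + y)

y^3 - k^3 = (-k + y)(k^2 + k*y + y^2).

k^2 + k*y + y^2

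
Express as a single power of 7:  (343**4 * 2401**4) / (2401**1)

343**4 = 7**12; 2401**4 = 7**16; 2401**1 = 7**4
Combine exponents: 7**24

7**24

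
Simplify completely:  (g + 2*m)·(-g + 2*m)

(2*m)^2 - (g)^2 = -g² + 4*m².

-g² + 4*m²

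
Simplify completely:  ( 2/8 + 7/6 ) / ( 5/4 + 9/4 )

17/42

Numerator: 2/8 + 7/6 = 17/12
Denominator: 5/4 + 9/4 = 7/2
Divide: (17/12) · (2/7) = 17/42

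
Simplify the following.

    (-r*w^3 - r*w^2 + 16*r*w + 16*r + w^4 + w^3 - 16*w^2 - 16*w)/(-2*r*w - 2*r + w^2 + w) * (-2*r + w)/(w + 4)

-r*w + 4*r + w^2 - 4*w

Factor: -r*w^3 - r*w^2 + 16*r*w + 16*r + w^4 + w^3 - 16*w^2 - 16*w = (w + 4)*(-r + w)*(w + 1)*(w - 4);  -2*r*w - 2*r + w^2 + w = (-2*r + w)*(w + 1)
Cancel the common factors (-2*r + w), (w + 4), (w + 1).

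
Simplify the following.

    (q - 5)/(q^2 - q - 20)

Factor: q^2 - q - 20 = (q - 5)*(q + 4)
Cancel the common factor (q - 5).

1/(q + 4)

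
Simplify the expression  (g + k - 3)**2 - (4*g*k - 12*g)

(g - k + 3)**2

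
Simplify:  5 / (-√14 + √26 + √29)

(-41*√14 + 11*√29 + 17*√26 + 4*√2639)/267

Group as (√26 + √29) - √14; multiply by (√26 + √29) + √14, then rationalise the remaining surd.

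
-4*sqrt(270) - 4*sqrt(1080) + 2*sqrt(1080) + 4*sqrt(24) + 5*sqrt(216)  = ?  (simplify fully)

4*sqrt(270) = 12*sqrt(30); 4*sqrt(1080) = 24*sqrt(30); 2*sqrt(1080) = 12*sqrt(30); 4*sqrt(24) = 8*sqrt(6); 5*sqrt(216) = 30*sqrt(6)

-24*sqrt(30) + 38*sqrt(6)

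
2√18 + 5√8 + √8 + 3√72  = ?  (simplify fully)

36*√2

2√18 = 6*√2; 5√8 = 10*√2; √8 = 2*√2; 3√72 = 18*√2
Combine: (6 + 10 + 2 + 18)·√2 = 36*√2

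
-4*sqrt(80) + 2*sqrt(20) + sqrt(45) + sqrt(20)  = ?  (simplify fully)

-7*sqrt(5)

4*sqrt(80) = 16*sqrt(5); 2*sqrt(20) = 4*sqrt(5); sqrt(45) = 3*sqrt(5); sqrt(20) = 2*sqrt(5)
Combine: (-16 + 4 + 3 + 2)·sqrt(5) = -7*sqrt(5)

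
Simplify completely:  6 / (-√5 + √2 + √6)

(-6*√5 + 2*√6 + 18*√2 + 8*√15)/13

Group as (√2 + √6) - √5; multiply by (√2 + √6) + √5, then rationalise the remaining surd.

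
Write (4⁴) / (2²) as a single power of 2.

4⁴ = 2^8; 2² = 2^2
Combine exponents: 2^6

2^6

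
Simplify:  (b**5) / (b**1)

b**4

Quotient: b**4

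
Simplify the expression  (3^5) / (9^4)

3^(-3)

3^5 = 3^5; 9^4 = 3^8
Combine exponents: 3^(-3)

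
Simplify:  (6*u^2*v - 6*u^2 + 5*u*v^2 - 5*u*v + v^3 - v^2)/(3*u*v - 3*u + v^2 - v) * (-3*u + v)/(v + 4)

(-6*u^2 - u*v + v^2)/(v + 4)

Factor: 6*u^2*v - 6*u^2 + 5*u*v^2 - 5*u*v + v^3 - v^2 = (3*u + v)*(v - 1)*(2*u + v);  3*u*v - 3*u + v^2 - v = (v - 1)*(3*u + v)
Cancel the common factors (3*u + v), (v - 1).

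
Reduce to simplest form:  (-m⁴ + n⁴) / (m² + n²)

-m⁴ + n⁴ factors as -(m - n)*(m + n)*(m² + n²).

-m² + n²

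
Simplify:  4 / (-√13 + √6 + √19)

(-6*√13 + 13*√6 + √1482)/39

Group as (√6 + √19) - √13; multiply by (√6 + √19) + √13, then rationalise the remaining surd.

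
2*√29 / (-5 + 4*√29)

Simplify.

(10*√29 + 232)/439

Multiply numerator and denominator by -4*√29 - 5.
Denominator becomes -439; numerator becomes -232 - 10*√29.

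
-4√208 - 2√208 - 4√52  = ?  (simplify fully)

-32*√13

4√208 = 16*√13; 2√208 = 8*√13; 4√52 = 8*√13
Combine: (-16 - 8 - 8)·√13 = -32*√13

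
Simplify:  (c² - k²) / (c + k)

Difference of squares: factor out (c + k).

c - k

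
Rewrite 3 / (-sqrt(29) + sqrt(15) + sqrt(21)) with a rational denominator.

Group as (sqrt(15) + sqrt(21)) - sqrt(29); multiply by (sqrt(15) + sqrt(21)) + sqrt(29), then rationalise the remaining surd.

(-21*sqrt(29) + 69*sqrt(21) + 105*sqrt(15) + 18*sqrt(1015))/1211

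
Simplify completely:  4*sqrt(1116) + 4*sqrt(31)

4*sqrt(1116) = 24*sqrt(31); 4*sqrt(31) = 4*sqrt(31)
Combine: (24 + 4)·sqrt(31) = 28*sqrt(31)

28*sqrt(31)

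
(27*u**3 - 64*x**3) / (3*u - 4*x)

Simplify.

9*u**2 + 12*u*x + 16*x**2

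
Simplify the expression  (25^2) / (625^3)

5^(-8)

25^2 = 5^4; 625^3 = 5^12
Combine exponents: 5^(-8)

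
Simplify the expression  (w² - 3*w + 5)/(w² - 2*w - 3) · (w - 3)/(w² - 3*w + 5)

Factor: w² - 2*w - 3 = (w + 1)·(w - 3)
Cancel the common factors (w² - 3*w + 5), (w - 3).

1/(w + 1)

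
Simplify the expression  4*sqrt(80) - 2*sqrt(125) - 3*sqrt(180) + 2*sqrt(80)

4*sqrt(80) = 16*sqrt(5); 2*sqrt(125) = 10*sqrt(5); 3*sqrt(180) = 18*sqrt(5); 2*sqrt(80) = 8*sqrt(5)
Combine: (16 - 10 - 18 + 8)·sqrt(5) = -4*sqrt(5)

-4*sqrt(5)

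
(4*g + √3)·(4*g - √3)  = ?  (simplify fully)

(4*g)^2 - (√3)^2 = 16*g² - 3.

16*g² - 3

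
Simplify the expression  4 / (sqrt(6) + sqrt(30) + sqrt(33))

Group as (sqrt(6) + sqrt(33)) + sqrt(30); multiply by (sqrt(6) + sqrt(33)) - sqrt(30), then rationalise the remaining surd.

(-16*sqrt(165) + 4*sqrt(33) + 12*sqrt(30) + 76*sqrt(6))/237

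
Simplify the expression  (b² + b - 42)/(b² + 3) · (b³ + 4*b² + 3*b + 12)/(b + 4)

b² + b - 42

Factor: b² + b - 42 = (b + 7)·(b - 6);  b³ + 4*b² + 3*b + 12 = (b + 4)·(b² + 3)
Cancel the common factors (b² + 3), (b + 4).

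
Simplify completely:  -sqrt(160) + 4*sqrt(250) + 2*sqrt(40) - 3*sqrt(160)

sqrt(160) = 4*sqrt(10); 4*sqrt(250) = 20*sqrt(10); 2*sqrt(40) = 4*sqrt(10); 3*sqrt(160) = 12*sqrt(10)
Combine: (-4 + 20 + 4 - 12)·sqrt(10) = 8*sqrt(10)

8*sqrt(10)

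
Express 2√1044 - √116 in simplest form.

10*√29

2√1044 = 12*√29; √116 = 2*√29
Combine: (12 - 2)·√29 = 10*√29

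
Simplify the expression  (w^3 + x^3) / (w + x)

w^2 - w*x + x^2

w^3 + x^3 = (w + x)(w^2 - w*x + x^2).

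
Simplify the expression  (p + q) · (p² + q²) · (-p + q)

-p⁴ + q⁴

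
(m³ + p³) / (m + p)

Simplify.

m² - m*p + p²

Factor as (a+b)(a^2-ab+b^2) with a=p, b=m.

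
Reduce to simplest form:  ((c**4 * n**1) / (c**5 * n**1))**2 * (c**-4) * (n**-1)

1/(c**6*n)

Inside the bracket: (c**-1)
Raise to the power 2: (c**-2)
Multiply by (c**-4) * (n**-1): add exponents.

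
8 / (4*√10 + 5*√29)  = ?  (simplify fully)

Multiply numerator and denominator by -4*√10 + 5*√29.
Denominator becomes 565; numerator becomes -32*√10 + 40*√29.

(-32*√10 + 40*√29)/565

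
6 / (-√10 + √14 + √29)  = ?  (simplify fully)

(-198*√10 - 30*√29 + 150*√14 + 24*√1015)/535

Group as (√14 + √29) - √10; multiply by (√14 + √29) + √10, then rationalise the remaining surd.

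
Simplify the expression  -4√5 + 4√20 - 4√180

4√5 = 4*√5; 4√20 = 8*√5; 4√180 = 24*√5
Combine: (-4 + 8 - 24)·√5 = -20*√5

-20*√5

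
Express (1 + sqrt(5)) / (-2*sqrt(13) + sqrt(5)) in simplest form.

(-2*sqrt(65) - 2*sqrt(13) - 5 - sqrt(5))/47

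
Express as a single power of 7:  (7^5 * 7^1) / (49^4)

7^5 = 7^5; 7^1 = 7^1; 49^4 = 7^8
Combine exponents: 7^(-2)

7^(-2)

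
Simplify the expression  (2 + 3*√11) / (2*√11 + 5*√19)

(-66 - 4*√11 + 10*√19 + 15*√209)/431

Multiply numerator and denominator by -5*√19 + 2*√11.
Denominator becomes -431; numerator becomes -15*√209 - 10*√19 + 4*√11 + 66.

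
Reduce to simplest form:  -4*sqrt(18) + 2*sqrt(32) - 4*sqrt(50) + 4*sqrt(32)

-8*sqrt(2)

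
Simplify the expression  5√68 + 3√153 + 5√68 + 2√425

39*√17

5√68 = 10*√17; 3√153 = 9*√17; 5√68 = 10*√17; 2√425 = 10*√17
Combine: (10 + 9 + 10 + 10)·√17 = 39*√17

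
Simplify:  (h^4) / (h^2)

h^2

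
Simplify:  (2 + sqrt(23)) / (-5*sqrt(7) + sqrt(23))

(-5*sqrt(161) - 10*sqrt(7) - 23 - 2*sqrt(23))/152

Multiply numerator and denominator by sqrt(23) + 5*sqrt(7).
Denominator becomes -152; numerator becomes 2*sqrt(23) + 23 + 10*sqrt(7) + 5*sqrt(161).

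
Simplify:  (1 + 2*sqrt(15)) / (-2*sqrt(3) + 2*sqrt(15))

Multiply numerator and denominator by 2*sqrt(3) + 2*sqrt(15).
Denominator becomes 48; numerator becomes 2*sqrt(3) + 2*sqrt(15) + 12*sqrt(5) + 60.

(sqrt(3) + sqrt(15) + 6*sqrt(5) + 30)/24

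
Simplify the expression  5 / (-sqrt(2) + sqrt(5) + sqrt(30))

Group as (sqrt(5) + sqrt(30)) - sqrt(2); multiply by (sqrt(5) + sqrt(30)) + sqrt(2), then rationalise the remaining surd.

(-135*sqrt(5) - 100*sqrt(3) + 165*sqrt(2) + 115*sqrt(30))/489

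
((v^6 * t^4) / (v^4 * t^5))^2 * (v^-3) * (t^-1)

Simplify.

v/t^3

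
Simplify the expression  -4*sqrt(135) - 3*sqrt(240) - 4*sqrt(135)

-36*sqrt(15)

4*sqrt(135) = 12*sqrt(15); 3*sqrt(240) = 12*sqrt(15); 4*sqrt(135) = 12*sqrt(15)
Combine: (-12 - 12 - 12)·sqrt(15) = -36*sqrt(15)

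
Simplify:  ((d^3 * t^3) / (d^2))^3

d^3*t^9

Inside the bracket: d^1 * t^3
Raise to the power 3: d^3 * t^9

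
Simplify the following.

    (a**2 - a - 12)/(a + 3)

Factor: a**2 - a - 12 = (a + 3)*(a - 4)
Cancel the common factor (a + 3).

a - 4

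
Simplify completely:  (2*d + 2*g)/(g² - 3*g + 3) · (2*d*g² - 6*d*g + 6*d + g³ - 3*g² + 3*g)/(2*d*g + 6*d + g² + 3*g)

Factor: 2*d + 2*g = 2·(d + g);  2*d*g² - 6*d*g + 6*d + g³ - 3*g² + 3*g = (g² - 3*g + 3)·(2*d + g);  2*d*g + 6*d + g² + 3*g = (2*d + g)·(g + 3)
Cancel the common factors (g² - 3*g + 3), (2*d + g).

(2*d + 2*g)/(g + 3)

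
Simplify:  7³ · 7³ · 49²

7³ = 7^3; 7³ = 7^3; 49² = 7^4
Combine exponents: 7^10

7^10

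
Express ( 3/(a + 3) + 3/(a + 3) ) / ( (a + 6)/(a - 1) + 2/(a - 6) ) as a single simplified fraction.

Numerator: 3/(a + 3) + 3/(a + 3) = 6/(a + 3)
Denominator: (a + 6)/(a - 1) + 2/(a - 6) = (a² + 2*a - 38)/(a² - 7*a + 6)
Divide: (6/(a + 3)) · ((a² - 7*a + 6)/(a² + 2*a - 38)) = (6*a² - 42*a + 36)/(a³ + 5*a² - 32*a - 114)

(6*a² - 42*a + 36)/(a³ + 5*a² - 32*a - 114)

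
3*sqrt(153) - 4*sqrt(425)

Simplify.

-11*sqrt(17)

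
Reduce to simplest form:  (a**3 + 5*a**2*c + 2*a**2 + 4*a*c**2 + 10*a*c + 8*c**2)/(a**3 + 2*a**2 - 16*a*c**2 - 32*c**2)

(a + c)/(a - 4*c)

Factor: a**3 + 5*a**2*c + 2*a**2 + 4*a*c**2 + 10*a*c + 8*c**2 = (a + 4*c)*(a + c)*(a + 2);  a**3 + 2*a**2 - 16*a*c**2 - 32*c**2 = (a + 4*c)*(a + 2)*(a - 4*c)
Cancel the common factors (a + 4*c), (a + 2).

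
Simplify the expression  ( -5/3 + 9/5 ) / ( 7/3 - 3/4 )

8/95

Numerator: -5/3 + 9/5 = 2/15
Denominator: 7/3 - 3/4 = 19/12
Divide: (2/15) · (12/19) = 8/95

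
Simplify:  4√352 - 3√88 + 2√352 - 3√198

9*√22

4√352 = 16*√22; 3√88 = 6*√22; 2√352 = 8*√22; 3√198 = 9*√22
Combine: (16 - 6 + 8 - 9)·√22 = 9*√22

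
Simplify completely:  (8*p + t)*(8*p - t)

64*p^2 - t^2

(8*p)^2 - (t)^2 = 64*p^2 - t^2.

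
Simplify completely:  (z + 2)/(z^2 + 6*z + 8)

Factor: z^2 + 6*z + 8 = (z + 4)*(z + 2)
Cancel the common factor (z + 2).

1/(z + 4)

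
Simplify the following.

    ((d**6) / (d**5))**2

d**2

Inside the bracket: d**1
Raise to the power 2: d**2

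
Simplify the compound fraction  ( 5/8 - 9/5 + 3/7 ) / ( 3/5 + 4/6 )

Numerator: 5/8 - 9/5 + 3/7 = -209/280
Denominator: 3/5 + 4/6 = 19/15
Divide: (-209/280) · (15/19) = -33/56

-33/56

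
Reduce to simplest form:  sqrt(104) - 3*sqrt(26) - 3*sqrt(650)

sqrt(104) = 2*sqrt(26); 3*sqrt(26) = 3*sqrt(26); 3*sqrt(650) = 15*sqrt(26)
Combine: (2 - 3 - 15)·sqrt(26) = -16*sqrt(26)

-16*sqrt(26)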